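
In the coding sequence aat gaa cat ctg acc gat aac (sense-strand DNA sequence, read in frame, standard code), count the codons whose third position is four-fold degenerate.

Codon 1 AAT (Asn): third position 2-fold.
Codon 2 GAA (Glu): third position 2-fold.
Codon 3 CAT (His): third position 2-fold.
Codon 4 CTG (Leu): third position 4-fold.
Codon 5 ACC (Thr): third position 4-fold.
Codon 6 GAT (Asp): third position 2-fold.
Codon 7 AAC (Asn): third position 2-fold.
Four-fold degenerate third positions: 2.

2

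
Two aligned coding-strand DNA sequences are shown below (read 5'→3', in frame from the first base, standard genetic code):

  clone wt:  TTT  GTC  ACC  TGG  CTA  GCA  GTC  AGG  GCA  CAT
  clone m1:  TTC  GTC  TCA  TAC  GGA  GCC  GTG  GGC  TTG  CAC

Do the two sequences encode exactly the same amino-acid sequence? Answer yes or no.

no

Codon 1: TTT Phe / TTC Phe — synonymous.
Codon 2: GTC Val / GTC Val — identical.
Codon 3: ACC Thr / TCA Ser — nonsynonymous.
Codon 4: TGG Trp / TAC Tyr — nonsynonymous.
Codon 5: CTA Leu / GGA Gly — nonsynonymous.
Codon 6: GCA Ala / GCC Ala — synonymous.
Codon 7: GTC Val / GTG Val — synonymous.
Codon 8: AGG Arg / GGC Gly — nonsynonymous.
Codon 9: GCA Ala / TTG Leu — nonsynonymous.
Codon 10: CAT His / CAC His — synonymous.
Nonsynonymous differences: 5 → different protein.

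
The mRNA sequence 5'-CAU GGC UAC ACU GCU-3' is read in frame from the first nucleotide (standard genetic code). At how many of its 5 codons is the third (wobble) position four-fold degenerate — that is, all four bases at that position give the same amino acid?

Codon 1 CAU (His): third position 2-fold.
Codon 2 GGC (Gly): third position 4-fold.
Codon 3 UAC (Tyr): third position 2-fold.
Codon 4 ACU (Thr): third position 4-fold.
Codon 5 GCU (Ala): third position 4-fold.
Four-fold degenerate third positions: 3.

3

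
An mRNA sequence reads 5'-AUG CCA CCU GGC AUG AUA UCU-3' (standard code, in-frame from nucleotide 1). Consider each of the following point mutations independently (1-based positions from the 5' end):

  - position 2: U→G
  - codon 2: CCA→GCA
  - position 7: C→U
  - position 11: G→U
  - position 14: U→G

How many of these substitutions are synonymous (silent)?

0

Codon 1: AUG (Met) → AGG (Arg) — missense.
Codon 2: CCA (Pro) → GCA (Ala) — missense.
Codon 3: CCU (Pro) → UCU (Ser) — missense.
Codon 4: GGC (Gly) → GUC (Val) — missense.
Codon 5: AUG (Met) → AGG (Arg) — missense.
Synonymous: 0 of 5.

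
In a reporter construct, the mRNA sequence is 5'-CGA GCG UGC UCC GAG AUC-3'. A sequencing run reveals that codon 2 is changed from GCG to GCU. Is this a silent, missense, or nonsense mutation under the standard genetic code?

Position 6 falls in codon 2: GCG → Ala.
After the substitution the codon is GCU → Ala.
Both encode Ala, so the change is synonymous.

silent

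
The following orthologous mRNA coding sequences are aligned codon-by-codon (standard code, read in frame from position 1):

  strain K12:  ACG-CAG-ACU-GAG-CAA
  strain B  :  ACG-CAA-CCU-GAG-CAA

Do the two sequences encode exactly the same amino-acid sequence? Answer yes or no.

no

Codon 1: ACG Thr / ACG Thr — identical.
Codon 2: CAG Gln / CAA Gln — synonymous.
Codon 3: ACU Thr / CCU Pro — nonsynonymous.
Codon 4: GAG Glu / GAG Glu — identical.
Codon 5: CAA Gln / CAA Gln — identical.
Nonsynonymous differences: 1 → different protein.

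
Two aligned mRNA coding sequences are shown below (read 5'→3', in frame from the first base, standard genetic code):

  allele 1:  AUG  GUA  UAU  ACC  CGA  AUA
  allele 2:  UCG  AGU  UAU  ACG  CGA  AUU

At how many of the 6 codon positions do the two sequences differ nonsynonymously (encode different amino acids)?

Codon 1: AUG Met / UCG Ser — nonsynonymous.
Codon 2: GUA Val / AGU Ser — nonsynonymous.
Codon 3: UAU Tyr / UAU Tyr — identical.
Codon 4: ACC Thr / ACG Thr — synonymous.
Codon 5: CGA Arg / CGA Arg — identical.
Codon 6: AUA Ile / AUU Ile — synonymous.
Nonsynonymous differences: 2.

2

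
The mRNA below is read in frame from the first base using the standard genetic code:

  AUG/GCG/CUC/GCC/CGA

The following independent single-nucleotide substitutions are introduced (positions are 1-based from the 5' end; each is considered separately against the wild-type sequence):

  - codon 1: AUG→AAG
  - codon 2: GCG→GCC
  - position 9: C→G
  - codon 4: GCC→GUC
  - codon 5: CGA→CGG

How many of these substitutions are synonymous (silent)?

3

Codon 1: AUG (Met) → AAG (Lys) — missense.
Codon 2: GCG (Ala) → GCC (Ala) — synonymous.
Codon 3: CUC (Leu) → CUG (Leu) — synonymous.
Codon 4: GCC (Ala) → GUC (Val) — missense.
Codon 5: CGA (Arg) → CGG (Arg) — synonymous.
Synonymous: 3 of 5.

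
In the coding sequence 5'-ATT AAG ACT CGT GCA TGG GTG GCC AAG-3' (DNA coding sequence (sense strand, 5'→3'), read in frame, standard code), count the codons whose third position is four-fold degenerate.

5

Codon 1 ATT (Ile): third position 3-fold.
Codon 2 AAG (Lys): third position 2-fold.
Codon 3 ACT (Thr): third position 4-fold.
Codon 4 CGT (Arg): third position 4-fold.
Codon 5 GCA (Ala): third position 4-fold.
Codon 6 TGG (Trp): third position 1-fold.
Codon 7 GTG (Val): third position 4-fold.
Codon 8 GCC (Ala): third position 4-fold.
Codon 9 AAG (Lys): third position 2-fold.
Four-fold degenerate third positions: 5.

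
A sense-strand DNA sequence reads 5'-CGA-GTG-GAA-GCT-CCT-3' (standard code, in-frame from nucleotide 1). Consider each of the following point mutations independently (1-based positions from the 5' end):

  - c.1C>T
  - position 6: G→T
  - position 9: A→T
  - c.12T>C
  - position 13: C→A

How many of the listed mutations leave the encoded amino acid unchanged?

Codon 1: CGA (Arg) → TGA (Stop) — nonsense.
Codon 2: GTG (Val) → GTT (Val) — synonymous.
Codon 3: GAA (Glu) → GAT (Asp) — missense.
Codon 4: GCT (Ala) → GCC (Ala) — synonymous.
Codon 5: CCT (Pro) → ACT (Thr) — missense.
Synonymous: 2 of 5.

2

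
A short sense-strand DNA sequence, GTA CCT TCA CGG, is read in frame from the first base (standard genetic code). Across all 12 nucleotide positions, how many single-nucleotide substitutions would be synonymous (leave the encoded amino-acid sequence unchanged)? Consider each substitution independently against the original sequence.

Codon 1 (GTA, Val): 3 synonymous substitutions.
Codon 2 (CCT, Pro): 3 synonymous substitutions.
Codon 3 (TCA, Ser): 3 synonymous substitutions.
Codon 4 (CGG, Arg): 4 synonymous substitutions.
Total: 3 + 3 + 3 + 4 = 13.

13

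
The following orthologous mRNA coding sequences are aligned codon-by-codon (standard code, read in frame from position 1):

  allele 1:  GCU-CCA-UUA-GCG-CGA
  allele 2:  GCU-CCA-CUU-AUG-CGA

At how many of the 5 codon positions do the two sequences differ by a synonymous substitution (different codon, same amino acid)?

Codon 1: GCU Ala / GCU Ala — identical.
Codon 2: CCA Pro / CCA Pro — identical.
Codon 3: UUA Leu / CUU Leu — synonymous.
Codon 4: GCG Ala / AUG Met — nonsynonymous.
Codon 5: CGA Arg / CGA Arg — identical.
Synonymous differences: 1.

1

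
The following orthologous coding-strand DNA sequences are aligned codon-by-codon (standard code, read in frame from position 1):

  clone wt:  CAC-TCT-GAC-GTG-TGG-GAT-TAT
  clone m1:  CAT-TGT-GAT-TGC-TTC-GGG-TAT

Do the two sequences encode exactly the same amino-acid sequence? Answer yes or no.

Codon 1: CAC His / CAT His — synonymous.
Codon 2: TCT Ser / TGT Cys — nonsynonymous.
Codon 3: GAC Asp / GAT Asp — synonymous.
Codon 4: GTG Val / TGC Cys — nonsynonymous.
Codon 5: TGG Trp / TTC Phe — nonsynonymous.
Codon 6: GAT Asp / GGG Gly — nonsynonymous.
Codon 7: TAT Tyr / TAT Tyr — identical.
Nonsynonymous differences: 4 → different protein.

no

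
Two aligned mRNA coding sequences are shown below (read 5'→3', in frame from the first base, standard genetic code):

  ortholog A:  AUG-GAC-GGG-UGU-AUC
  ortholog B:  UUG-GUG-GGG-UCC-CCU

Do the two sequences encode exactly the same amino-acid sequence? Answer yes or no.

no

Codon 1: AUG Met / UUG Leu — nonsynonymous.
Codon 2: GAC Asp / GUG Val — nonsynonymous.
Codon 3: GGG Gly / GGG Gly — identical.
Codon 4: UGU Cys / UCC Ser — nonsynonymous.
Codon 5: AUC Ile / CCU Pro — nonsynonymous.
Nonsynonymous differences: 4 → different protein.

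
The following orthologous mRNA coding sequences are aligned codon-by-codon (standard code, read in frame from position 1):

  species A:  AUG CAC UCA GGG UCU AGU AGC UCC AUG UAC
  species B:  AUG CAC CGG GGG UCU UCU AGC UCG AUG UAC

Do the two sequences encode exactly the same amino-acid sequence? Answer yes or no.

Codon 1: AUG Met / AUG Met — identical.
Codon 2: CAC His / CAC His — identical.
Codon 3: UCA Ser / CGG Arg — nonsynonymous.
Codon 4: GGG Gly / GGG Gly — identical.
Codon 5: UCU Ser / UCU Ser — identical.
Codon 6: AGU Ser / UCU Ser — synonymous.
Codon 7: AGC Ser / AGC Ser — identical.
Codon 8: UCC Ser / UCG Ser — synonymous.
Codon 9: AUG Met / AUG Met — identical.
Codon 10: UAC Tyr / UAC Tyr — identical.
Nonsynonymous differences: 1 → different protein.

no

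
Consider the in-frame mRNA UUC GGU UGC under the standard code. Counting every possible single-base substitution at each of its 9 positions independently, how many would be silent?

5

Codon 1 (UUC, Phe): 1 synonymous substitution.
Codon 2 (GGU, Gly): 3 synonymous substitutions.
Codon 3 (UGC, Cys): 1 synonymous substitution.
Total: 1 + 3 + 1 = 5.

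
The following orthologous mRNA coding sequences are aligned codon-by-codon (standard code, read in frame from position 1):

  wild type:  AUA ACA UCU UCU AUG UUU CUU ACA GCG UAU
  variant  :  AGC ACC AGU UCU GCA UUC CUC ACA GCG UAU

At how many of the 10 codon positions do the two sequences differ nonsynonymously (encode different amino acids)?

Codon 1: AUA Ile / AGC Ser — nonsynonymous.
Codon 2: ACA Thr / ACC Thr — synonymous.
Codon 3: UCU Ser / AGU Ser — synonymous.
Codon 4: UCU Ser / UCU Ser — identical.
Codon 5: AUG Met / GCA Ala — nonsynonymous.
Codon 6: UUU Phe / UUC Phe — synonymous.
Codon 7: CUU Leu / CUC Leu — synonymous.
Codon 8: ACA Thr / ACA Thr — identical.
Codon 9: GCG Ala / GCG Ala — identical.
Codon 10: UAU Tyr / UAU Tyr — identical.
Nonsynonymous differences: 2.

2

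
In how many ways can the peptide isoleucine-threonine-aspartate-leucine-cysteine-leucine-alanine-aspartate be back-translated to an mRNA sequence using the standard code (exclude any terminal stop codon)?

Ile: 3 codons.
Thr: 4 codons.
Asp: 2 codons.
Leu: 6 codons.
Cys: 2 codons.
Leu: 6 codons.
Ala: 4 codons.
Asp: 2 codons.
3 × 4 × 2 × 6 × 2 × 6 × 4 × 2 = 13824.

13824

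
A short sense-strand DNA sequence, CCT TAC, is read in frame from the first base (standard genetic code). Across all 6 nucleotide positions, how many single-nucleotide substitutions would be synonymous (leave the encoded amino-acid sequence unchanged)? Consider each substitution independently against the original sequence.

4

Codon 1 (CCT, Pro): 3 synonymous substitutions.
Codon 2 (TAC, Tyr): 1 synonymous substitution.
Total: 3 + 1 = 4.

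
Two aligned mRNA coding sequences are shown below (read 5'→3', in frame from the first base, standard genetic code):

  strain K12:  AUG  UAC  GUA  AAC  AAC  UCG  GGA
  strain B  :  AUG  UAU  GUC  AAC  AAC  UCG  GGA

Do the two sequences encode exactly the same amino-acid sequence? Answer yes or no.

Codon 1: AUG Met / AUG Met — identical.
Codon 2: UAC Tyr / UAU Tyr — synonymous.
Codon 3: GUA Val / GUC Val — synonymous.
Codon 4: AAC Asn / AAC Asn — identical.
Codon 5: AAC Asn / AAC Asn — identical.
Codon 6: UCG Ser / UCG Ser — identical.
Codon 7: GGA Gly / GGA Gly — identical.
Nonsynonymous differences: 0 → same protein.

yes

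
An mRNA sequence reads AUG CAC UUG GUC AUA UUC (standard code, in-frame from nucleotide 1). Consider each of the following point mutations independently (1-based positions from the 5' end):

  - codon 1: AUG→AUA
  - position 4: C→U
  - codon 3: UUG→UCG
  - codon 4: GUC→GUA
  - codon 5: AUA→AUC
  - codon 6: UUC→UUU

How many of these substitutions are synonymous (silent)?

3

Codon 1: AUG (Met) → AUA (Ile) — missense.
Codon 2: CAC (His) → UAC (Tyr) — missense.
Codon 3: UUG (Leu) → UCG (Ser) — missense.
Codon 4: GUC (Val) → GUA (Val) — synonymous.
Codon 5: AUA (Ile) → AUC (Ile) — synonymous.
Codon 6: UUC (Phe) → UUU (Phe) — synonymous.
Synonymous: 3 of 6.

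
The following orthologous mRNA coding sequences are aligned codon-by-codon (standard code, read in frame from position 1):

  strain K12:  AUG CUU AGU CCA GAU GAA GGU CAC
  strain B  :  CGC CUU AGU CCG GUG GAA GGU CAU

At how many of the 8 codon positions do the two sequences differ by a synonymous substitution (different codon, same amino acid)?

Codon 1: AUG Met / CGC Arg — nonsynonymous.
Codon 2: CUU Leu / CUU Leu — identical.
Codon 3: AGU Ser / AGU Ser — identical.
Codon 4: CCA Pro / CCG Pro — synonymous.
Codon 5: GAU Asp / GUG Val — nonsynonymous.
Codon 6: GAA Glu / GAA Glu — identical.
Codon 7: GGU Gly / GGU Gly — identical.
Codon 8: CAC His / CAU His — synonymous.
Synonymous differences: 2.

2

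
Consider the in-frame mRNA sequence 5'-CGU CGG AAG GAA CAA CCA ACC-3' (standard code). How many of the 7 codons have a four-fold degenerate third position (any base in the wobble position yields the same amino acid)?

4

Codon 1 CGU (Arg): third position 4-fold.
Codon 2 CGG (Arg): third position 4-fold.
Codon 3 AAG (Lys): third position 2-fold.
Codon 4 GAA (Glu): third position 2-fold.
Codon 5 CAA (Gln): third position 2-fold.
Codon 6 CCA (Pro): third position 4-fold.
Codon 7 ACC (Thr): third position 4-fold.
Four-fold degenerate third positions: 4.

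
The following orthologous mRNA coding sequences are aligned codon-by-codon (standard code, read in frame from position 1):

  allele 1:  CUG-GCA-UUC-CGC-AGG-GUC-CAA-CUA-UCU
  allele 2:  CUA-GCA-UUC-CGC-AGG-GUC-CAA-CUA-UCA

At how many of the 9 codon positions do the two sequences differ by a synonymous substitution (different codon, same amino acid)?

2

Codon 1: CUG Leu / CUA Leu — synonymous.
Codon 2: GCA Ala / GCA Ala — identical.
Codon 3: UUC Phe / UUC Phe — identical.
Codon 4: CGC Arg / CGC Arg — identical.
Codon 5: AGG Arg / AGG Arg — identical.
Codon 6: GUC Val / GUC Val — identical.
Codon 7: CAA Gln / CAA Gln — identical.
Codon 8: CUA Leu / CUA Leu — identical.
Codon 9: UCU Ser / UCA Ser — synonymous.
Synonymous differences: 2.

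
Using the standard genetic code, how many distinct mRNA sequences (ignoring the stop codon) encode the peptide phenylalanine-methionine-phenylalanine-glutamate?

Phe: 2 codons.
Met: 1 codon.
Phe: 2 codons.
Glu: 2 codons.
2 × 1 × 2 × 2 = 8.

8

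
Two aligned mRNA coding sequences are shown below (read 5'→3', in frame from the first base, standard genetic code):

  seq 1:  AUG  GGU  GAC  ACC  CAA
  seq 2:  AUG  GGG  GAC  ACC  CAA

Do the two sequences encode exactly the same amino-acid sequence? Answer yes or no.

yes

Codon 1: AUG Met / AUG Met — identical.
Codon 2: GGU Gly / GGG Gly — synonymous.
Codon 3: GAC Asp / GAC Asp — identical.
Codon 4: ACC Thr / ACC Thr — identical.
Codon 5: CAA Gln / CAA Gln — identical.
Nonsynonymous differences: 0 → same protein.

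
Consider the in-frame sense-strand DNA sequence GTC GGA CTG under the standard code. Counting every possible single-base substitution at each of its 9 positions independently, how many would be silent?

Codon 1 (GTC, Val): 3 synonymous substitutions.
Codon 2 (GGA, Gly): 3 synonymous substitutions.
Codon 3 (CTG, Leu): 4 synonymous substitutions.
Total: 3 + 3 + 4 = 10.

10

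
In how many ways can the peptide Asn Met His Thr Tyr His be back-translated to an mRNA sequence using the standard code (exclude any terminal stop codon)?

64

Asn: 2 codons.
Met: 1 codon.
His: 2 codons.
Thr: 4 codons.
Tyr: 2 codons.
His: 2 codons.
2 × 1 × 2 × 4 × 2 × 2 = 64.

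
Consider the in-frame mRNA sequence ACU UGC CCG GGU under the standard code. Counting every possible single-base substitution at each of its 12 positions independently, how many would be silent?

Codon 1 (ACU, Thr): 3 synonymous substitutions.
Codon 2 (UGC, Cys): 1 synonymous substitution.
Codon 3 (CCG, Pro): 3 synonymous substitutions.
Codon 4 (GGU, Gly): 3 synonymous substitutions.
Total: 3 + 1 + 3 + 3 = 10.

10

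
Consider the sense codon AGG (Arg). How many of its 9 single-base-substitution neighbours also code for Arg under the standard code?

Position 1: CGG → 1 synonymous.
Position 2: none → 0 synonymous.
Position 3: AGA → 1 synonymous.
Total: 1 + 0 + 1 = 2.

2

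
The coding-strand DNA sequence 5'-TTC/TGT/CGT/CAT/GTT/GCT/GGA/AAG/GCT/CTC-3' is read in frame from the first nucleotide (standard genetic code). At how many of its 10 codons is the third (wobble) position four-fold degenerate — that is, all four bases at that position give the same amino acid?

6

Codon 1 TTC (Phe): third position 2-fold.
Codon 2 TGT (Cys): third position 2-fold.
Codon 3 CGT (Arg): third position 4-fold.
Codon 4 CAT (His): third position 2-fold.
Codon 5 GTT (Val): third position 4-fold.
Codon 6 GCT (Ala): third position 4-fold.
Codon 7 GGA (Gly): third position 4-fold.
Codon 8 AAG (Lys): third position 2-fold.
Codon 9 GCT (Ala): third position 4-fold.
Codon 10 CTC (Leu): third position 4-fold.
Four-fold degenerate third positions: 6.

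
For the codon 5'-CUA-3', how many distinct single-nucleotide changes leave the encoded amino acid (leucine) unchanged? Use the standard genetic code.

Position 1: UUA → 1 synonymous.
Position 2: none → 0 synonymous.
Position 3: CUU, CUC, CUG → 3 synonymous.
Total: 1 + 0 + 3 = 4.

4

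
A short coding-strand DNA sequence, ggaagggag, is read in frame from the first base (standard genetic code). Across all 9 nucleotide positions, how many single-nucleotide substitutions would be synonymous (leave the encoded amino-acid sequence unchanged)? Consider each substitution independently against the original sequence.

6

Codon 1 (GGA, Gly): 3 synonymous substitutions.
Codon 2 (AGG, Arg): 2 synonymous substitutions.
Codon 3 (GAG, Glu): 1 synonymous substitution.
Total: 3 + 2 + 1 = 6.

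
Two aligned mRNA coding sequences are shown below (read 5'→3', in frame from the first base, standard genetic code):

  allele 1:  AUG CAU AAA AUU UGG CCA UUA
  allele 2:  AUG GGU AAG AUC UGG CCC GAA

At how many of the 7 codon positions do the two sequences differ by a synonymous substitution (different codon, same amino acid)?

Codon 1: AUG Met / AUG Met — identical.
Codon 2: CAU His / GGU Gly — nonsynonymous.
Codon 3: AAA Lys / AAG Lys — synonymous.
Codon 4: AUU Ile / AUC Ile — synonymous.
Codon 5: UGG Trp / UGG Trp — identical.
Codon 6: CCA Pro / CCC Pro — synonymous.
Codon 7: UUA Leu / GAA Glu — nonsynonymous.
Synonymous differences: 3.

3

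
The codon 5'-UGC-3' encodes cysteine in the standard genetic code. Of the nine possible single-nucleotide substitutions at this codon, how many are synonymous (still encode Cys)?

Position 1: none → 0 synonymous.
Position 2: none → 0 synonymous.
Position 3: UGU → 1 synonymous.
Total: 0 + 0 + 1 = 1.

1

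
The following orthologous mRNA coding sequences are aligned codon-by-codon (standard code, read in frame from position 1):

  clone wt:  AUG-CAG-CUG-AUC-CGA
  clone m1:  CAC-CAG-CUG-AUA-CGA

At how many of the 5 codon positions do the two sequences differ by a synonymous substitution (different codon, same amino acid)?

1

Codon 1: AUG Met / CAC His — nonsynonymous.
Codon 2: CAG Gln / CAG Gln — identical.
Codon 3: CUG Leu / CUG Leu — identical.
Codon 4: AUC Ile / AUA Ile — synonymous.
Codon 5: CGA Arg / CGA Arg — identical.
Synonymous differences: 1.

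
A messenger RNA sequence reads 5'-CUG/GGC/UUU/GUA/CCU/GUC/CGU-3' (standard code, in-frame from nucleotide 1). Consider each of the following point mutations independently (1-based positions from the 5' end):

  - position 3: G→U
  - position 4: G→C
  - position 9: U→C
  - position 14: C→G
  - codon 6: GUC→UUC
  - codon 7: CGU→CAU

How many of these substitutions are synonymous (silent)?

2

Codon 1: CUG (Leu) → CUU (Leu) — synonymous.
Codon 2: GGC (Gly) → CGC (Arg) — missense.
Codon 3: UUU (Phe) → UUC (Phe) — synonymous.
Codon 5: CCU (Pro) → CGU (Arg) — missense.
Codon 6: GUC (Val) → UUC (Phe) — missense.
Codon 7: CGU (Arg) → CAU (His) — missense.
Synonymous: 2 of 6.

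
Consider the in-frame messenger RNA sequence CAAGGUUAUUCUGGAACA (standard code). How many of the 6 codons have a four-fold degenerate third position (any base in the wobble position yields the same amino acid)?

4

Codon 1 CAA (Gln): third position 2-fold.
Codon 2 GGU (Gly): third position 4-fold.
Codon 3 UAU (Tyr): third position 2-fold.
Codon 4 UCU (Ser): third position 4-fold.
Codon 5 GGA (Gly): third position 4-fold.
Codon 6 ACA (Thr): third position 4-fold.
Four-fold degenerate third positions: 4.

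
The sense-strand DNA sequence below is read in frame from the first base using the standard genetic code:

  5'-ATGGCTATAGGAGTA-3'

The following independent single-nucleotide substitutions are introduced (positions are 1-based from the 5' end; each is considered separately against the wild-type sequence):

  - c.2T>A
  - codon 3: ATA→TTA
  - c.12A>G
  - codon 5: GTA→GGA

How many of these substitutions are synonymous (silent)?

Codon 1: ATG (Met) → AAG (Lys) — missense.
Codon 3: ATA (Ile) → TTA (Leu) — missense.
Codon 4: GGA (Gly) → GGG (Gly) — synonymous.
Codon 5: GTA (Val) → GGA (Gly) — missense.
Synonymous: 1 of 4.

1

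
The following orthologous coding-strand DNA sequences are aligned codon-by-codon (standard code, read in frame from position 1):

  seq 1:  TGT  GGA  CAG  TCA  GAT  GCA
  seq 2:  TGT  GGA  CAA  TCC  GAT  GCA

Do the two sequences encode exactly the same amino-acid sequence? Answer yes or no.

yes

Codon 1: TGT Cys / TGT Cys — identical.
Codon 2: GGA Gly / GGA Gly — identical.
Codon 3: CAG Gln / CAA Gln — synonymous.
Codon 4: TCA Ser / TCC Ser — synonymous.
Codon 5: GAT Asp / GAT Asp — identical.
Codon 6: GCA Ala / GCA Ala — identical.
Nonsynonymous differences: 0 → same protein.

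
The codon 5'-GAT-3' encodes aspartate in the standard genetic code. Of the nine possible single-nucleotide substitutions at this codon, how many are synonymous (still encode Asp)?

Position 1: none → 0 synonymous.
Position 2: none → 0 synonymous.
Position 3: GAC → 1 synonymous.
Total: 0 + 0 + 1 = 1.

1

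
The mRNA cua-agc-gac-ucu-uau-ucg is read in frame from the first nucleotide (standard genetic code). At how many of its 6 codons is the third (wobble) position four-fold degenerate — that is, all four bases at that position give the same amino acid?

3

Codon 1 CUA (Leu): third position 4-fold.
Codon 2 AGC (Ser): third position 2-fold.
Codon 3 GAC (Asp): third position 2-fold.
Codon 4 UCU (Ser): third position 4-fold.
Codon 5 UAU (Tyr): third position 2-fold.
Codon 6 UCG (Ser): third position 4-fold.
Four-fold degenerate third positions: 3.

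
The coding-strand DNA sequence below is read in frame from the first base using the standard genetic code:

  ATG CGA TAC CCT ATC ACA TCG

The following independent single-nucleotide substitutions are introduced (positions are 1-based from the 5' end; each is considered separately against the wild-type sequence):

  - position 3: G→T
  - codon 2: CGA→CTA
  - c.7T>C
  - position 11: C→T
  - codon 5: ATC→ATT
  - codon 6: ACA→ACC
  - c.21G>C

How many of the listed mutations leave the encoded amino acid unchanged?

3

Codon 1: ATG (Met) → ATT (Ile) — missense.
Codon 2: CGA (Arg) → CTA (Leu) — missense.
Codon 3: TAC (Tyr) → CAC (His) — missense.
Codon 4: CCT (Pro) → CTT (Leu) — missense.
Codon 5: ATC (Ile) → ATT (Ile) — synonymous.
Codon 6: ACA (Thr) → ACC (Thr) — synonymous.
Codon 7: TCG (Ser) → TCC (Ser) — synonymous.
Synonymous: 3 of 7.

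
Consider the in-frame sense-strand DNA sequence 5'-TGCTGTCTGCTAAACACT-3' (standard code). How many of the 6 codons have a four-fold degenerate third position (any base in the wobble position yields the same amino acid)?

3

Codon 1 TGC (Cys): third position 2-fold.
Codon 2 TGT (Cys): third position 2-fold.
Codon 3 CTG (Leu): third position 4-fold.
Codon 4 CTA (Leu): third position 4-fold.
Codon 5 AAC (Asn): third position 2-fold.
Codon 6 ACT (Thr): third position 4-fold.
Four-fold degenerate third positions: 3.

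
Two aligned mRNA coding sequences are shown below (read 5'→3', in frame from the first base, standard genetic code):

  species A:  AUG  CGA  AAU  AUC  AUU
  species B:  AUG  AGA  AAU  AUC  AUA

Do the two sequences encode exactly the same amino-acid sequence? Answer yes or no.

yes

Codon 1: AUG Met / AUG Met — identical.
Codon 2: CGA Arg / AGA Arg — synonymous.
Codon 3: AAU Asn / AAU Asn — identical.
Codon 4: AUC Ile / AUC Ile — identical.
Codon 5: AUU Ile / AUA Ile — synonymous.
Nonsynonymous differences: 0 → same protein.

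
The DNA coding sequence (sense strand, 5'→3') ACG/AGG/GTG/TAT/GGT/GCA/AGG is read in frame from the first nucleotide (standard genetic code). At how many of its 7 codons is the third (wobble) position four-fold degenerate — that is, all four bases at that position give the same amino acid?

Codon 1 ACG (Thr): third position 4-fold.
Codon 2 AGG (Arg): third position 2-fold.
Codon 3 GTG (Val): third position 4-fold.
Codon 4 TAT (Tyr): third position 2-fold.
Codon 5 GGT (Gly): third position 4-fold.
Codon 6 GCA (Ala): third position 4-fold.
Codon 7 AGG (Arg): third position 2-fold.
Four-fold degenerate third positions: 4.

4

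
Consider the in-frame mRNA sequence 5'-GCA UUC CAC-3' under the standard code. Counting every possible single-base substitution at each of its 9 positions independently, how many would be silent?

5

Codon 1 (GCA, Ala): 3 synonymous substitutions.
Codon 2 (UUC, Phe): 1 synonymous substitution.
Codon 3 (CAC, His): 1 synonymous substitution.
Total: 3 + 1 + 1 = 5.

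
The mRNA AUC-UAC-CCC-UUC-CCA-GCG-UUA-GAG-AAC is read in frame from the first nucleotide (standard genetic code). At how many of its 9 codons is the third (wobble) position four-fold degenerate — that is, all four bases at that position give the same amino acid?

3

Codon 1 AUC (Ile): third position 3-fold.
Codon 2 UAC (Tyr): third position 2-fold.
Codon 3 CCC (Pro): third position 4-fold.
Codon 4 UUC (Phe): third position 2-fold.
Codon 5 CCA (Pro): third position 4-fold.
Codon 6 GCG (Ala): third position 4-fold.
Codon 7 UUA (Leu): third position 2-fold.
Codon 8 GAG (Glu): third position 2-fold.
Codon 9 AAC (Asn): third position 2-fold.
Four-fold degenerate third positions: 3.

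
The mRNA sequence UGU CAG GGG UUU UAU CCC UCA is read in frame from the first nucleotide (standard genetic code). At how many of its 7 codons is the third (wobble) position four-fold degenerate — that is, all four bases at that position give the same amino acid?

3

Codon 1 UGU (Cys): third position 2-fold.
Codon 2 CAG (Gln): third position 2-fold.
Codon 3 GGG (Gly): third position 4-fold.
Codon 4 UUU (Phe): third position 2-fold.
Codon 5 UAU (Tyr): third position 2-fold.
Codon 6 CCC (Pro): third position 4-fold.
Codon 7 UCA (Ser): third position 4-fold.
Four-fold degenerate third positions: 3.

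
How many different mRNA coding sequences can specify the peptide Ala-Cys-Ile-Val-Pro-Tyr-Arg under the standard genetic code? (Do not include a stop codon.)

Ala: 4 codons.
Cys: 2 codons.
Ile: 3 codons.
Val: 4 codons.
Pro: 4 codons.
Tyr: 2 codons.
Arg: 6 codons.
4 × 2 × 3 × 4 × 4 × 2 × 6 = 4608.

4608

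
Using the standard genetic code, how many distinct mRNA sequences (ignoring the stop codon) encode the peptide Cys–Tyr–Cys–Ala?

32

Cys: 2 codons.
Tyr: 2 codons.
Cys: 2 codons.
Ala: 4 codons.
2 × 2 × 2 × 4 = 32.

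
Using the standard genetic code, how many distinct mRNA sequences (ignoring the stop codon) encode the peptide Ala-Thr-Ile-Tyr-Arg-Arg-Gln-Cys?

Ala: 4 codons.
Thr: 4 codons.
Ile: 3 codons.
Tyr: 2 codons.
Arg: 6 codons.
Arg: 6 codons.
Gln: 2 codons.
Cys: 2 codons.
4 × 4 × 3 × 2 × 6 × 6 × 2 × 2 = 13824.

13824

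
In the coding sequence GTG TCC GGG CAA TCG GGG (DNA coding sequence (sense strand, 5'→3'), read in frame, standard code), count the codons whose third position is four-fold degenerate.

Codon 1 GTG (Val): third position 4-fold.
Codon 2 TCC (Ser): third position 4-fold.
Codon 3 GGG (Gly): third position 4-fold.
Codon 4 CAA (Gln): third position 2-fold.
Codon 5 TCG (Ser): third position 4-fold.
Codon 6 GGG (Gly): third position 4-fold.
Four-fold degenerate third positions: 5.

5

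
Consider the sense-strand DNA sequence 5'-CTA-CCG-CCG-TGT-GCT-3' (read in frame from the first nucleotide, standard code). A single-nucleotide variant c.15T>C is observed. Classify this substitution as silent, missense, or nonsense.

Position 15 falls in codon 5: GCT → Ala.
After the substitution the codon is GCC → Ala.
Both encode Ala, so the change is synonymous.

silent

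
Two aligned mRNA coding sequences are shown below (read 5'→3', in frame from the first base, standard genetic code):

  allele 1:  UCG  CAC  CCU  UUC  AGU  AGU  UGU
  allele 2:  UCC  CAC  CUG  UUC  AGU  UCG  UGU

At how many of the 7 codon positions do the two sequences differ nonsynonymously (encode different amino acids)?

1

Codon 1: UCG Ser / UCC Ser — synonymous.
Codon 2: CAC His / CAC His — identical.
Codon 3: CCU Pro / CUG Leu — nonsynonymous.
Codon 4: UUC Phe / UUC Phe — identical.
Codon 5: AGU Ser / AGU Ser — identical.
Codon 6: AGU Ser / UCG Ser — synonymous.
Codon 7: UGU Cys / UGU Cys — identical.
Nonsynonymous differences: 1.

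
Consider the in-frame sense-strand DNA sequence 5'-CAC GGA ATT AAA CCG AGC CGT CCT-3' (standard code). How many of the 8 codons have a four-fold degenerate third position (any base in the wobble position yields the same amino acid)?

Codon 1 CAC (His): third position 2-fold.
Codon 2 GGA (Gly): third position 4-fold.
Codon 3 ATT (Ile): third position 3-fold.
Codon 4 AAA (Lys): third position 2-fold.
Codon 5 CCG (Pro): third position 4-fold.
Codon 6 AGC (Ser): third position 2-fold.
Codon 7 CGT (Arg): third position 4-fold.
Codon 8 CCT (Pro): third position 4-fold.
Four-fold degenerate third positions: 4.

4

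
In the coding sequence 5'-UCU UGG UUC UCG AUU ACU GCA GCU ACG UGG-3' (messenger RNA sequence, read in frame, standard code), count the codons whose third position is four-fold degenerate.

Codon 1 UCU (Ser): third position 4-fold.
Codon 2 UGG (Trp): third position 1-fold.
Codon 3 UUC (Phe): third position 2-fold.
Codon 4 UCG (Ser): third position 4-fold.
Codon 5 AUU (Ile): third position 3-fold.
Codon 6 ACU (Thr): third position 4-fold.
Codon 7 GCA (Ala): third position 4-fold.
Codon 8 GCU (Ala): third position 4-fold.
Codon 9 ACG (Thr): third position 4-fold.
Codon 10 UGG (Trp): third position 1-fold.
Four-fold degenerate third positions: 6.

6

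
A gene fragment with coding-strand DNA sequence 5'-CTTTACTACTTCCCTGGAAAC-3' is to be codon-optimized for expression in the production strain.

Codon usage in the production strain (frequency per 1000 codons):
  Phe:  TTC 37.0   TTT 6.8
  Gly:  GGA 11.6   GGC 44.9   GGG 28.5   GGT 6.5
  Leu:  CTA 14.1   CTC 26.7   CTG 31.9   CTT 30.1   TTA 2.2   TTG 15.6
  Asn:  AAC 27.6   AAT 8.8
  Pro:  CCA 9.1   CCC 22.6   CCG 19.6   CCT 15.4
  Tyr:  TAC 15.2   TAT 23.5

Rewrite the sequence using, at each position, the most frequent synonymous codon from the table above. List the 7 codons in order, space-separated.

CTG TAT TAT TTC CCC GGC AAC

Codon 1 (Leu): best is CTG at 31.9.
Codon 2 (Tyr): best is TAT at 23.5.
Codon 3 (Tyr): best is TAT at 23.5.
Codon 4 (Phe): best is TTC at 37.0.
Codon 5 (Pro): best is CCC at 22.6.
Codon 6 (Gly): best is GGC at 44.9.
Codon 7 (Asn): best is AAC at 27.6.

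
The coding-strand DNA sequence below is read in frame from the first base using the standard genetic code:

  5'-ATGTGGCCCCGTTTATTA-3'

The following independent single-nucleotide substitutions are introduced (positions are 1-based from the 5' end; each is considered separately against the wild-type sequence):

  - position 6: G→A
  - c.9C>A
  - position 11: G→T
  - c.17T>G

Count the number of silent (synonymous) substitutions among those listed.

Codon 2: TGG (Trp) → TGA (Stop) — nonsense.
Codon 3: CCC (Pro) → CCA (Pro) — synonymous.
Codon 4: CGT (Arg) → CTT (Leu) — missense.
Codon 6: TTA (Leu) → TGA (Stop) — nonsense.
Synonymous: 1 of 4.

1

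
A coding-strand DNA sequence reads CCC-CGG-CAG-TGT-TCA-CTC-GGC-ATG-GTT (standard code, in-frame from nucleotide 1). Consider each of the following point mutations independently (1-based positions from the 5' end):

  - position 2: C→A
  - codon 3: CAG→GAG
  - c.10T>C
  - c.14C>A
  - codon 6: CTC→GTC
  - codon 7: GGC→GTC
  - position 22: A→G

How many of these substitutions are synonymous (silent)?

Codon 1: CCC (Pro) → CAC (His) — missense.
Codon 3: CAG (Gln) → GAG (Glu) — missense.
Codon 4: TGT (Cys) → CGT (Arg) — missense.
Codon 5: TCA (Ser) → TAA (Stop) — nonsense.
Codon 6: CTC (Leu) → GTC (Val) — missense.
Codon 7: GGC (Gly) → GTC (Val) — missense.
Codon 8: ATG (Met) → GTG (Val) — missense.
Synonymous: 0 of 7.

0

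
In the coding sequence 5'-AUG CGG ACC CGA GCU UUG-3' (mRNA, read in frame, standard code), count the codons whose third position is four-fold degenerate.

Codon 1 AUG (Met): third position 1-fold.
Codon 2 CGG (Arg): third position 4-fold.
Codon 3 ACC (Thr): third position 4-fold.
Codon 4 CGA (Arg): third position 4-fold.
Codon 5 GCU (Ala): third position 4-fold.
Codon 6 UUG (Leu): third position 2-fold.
Four-fold degenerate third positions: 4.

4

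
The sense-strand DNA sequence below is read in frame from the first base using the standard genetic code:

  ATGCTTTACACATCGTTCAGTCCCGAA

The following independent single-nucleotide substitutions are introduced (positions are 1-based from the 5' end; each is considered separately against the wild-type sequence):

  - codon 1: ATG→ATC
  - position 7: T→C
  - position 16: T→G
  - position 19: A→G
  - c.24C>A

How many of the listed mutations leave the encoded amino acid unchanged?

1

Codon 1: ATG (Met) → ATC (Ile) — missense.
Codon 3: TAC (Tyr) → CAC (His) — missense.
Codon 6: TTC (Phe) → GTC (Val) — missense.
Codon 7: AGT (Ser) → GGT (Gly) — missense.
Codon 8: CCC (Pro) → CCA (Pro) — synonymous.
Synonymous: 1 of 5.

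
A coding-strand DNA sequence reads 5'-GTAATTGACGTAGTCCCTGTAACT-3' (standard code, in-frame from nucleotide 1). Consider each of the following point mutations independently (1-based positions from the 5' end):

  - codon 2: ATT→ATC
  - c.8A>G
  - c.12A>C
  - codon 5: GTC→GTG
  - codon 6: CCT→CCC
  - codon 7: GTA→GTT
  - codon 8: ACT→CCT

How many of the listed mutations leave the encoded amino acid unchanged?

Codon 2: ATT (Ile) → ATC (Ile) — synonymous.
Codon 3: GAC (Asp) → GGC (Gly) — missense.
Codon 4: GTA (Val) → GTC (Val) — synonymous.
Codon 5: GTC (Val) → GTG (Val) — synonymous.
Codon 6: CCT (Pro) → CCC (Pro) — synonymous.
Codon 7: GTA (Val) → GTT (Val) — synonymous.
Codon 8: ACT (Thr) → CCT (Pro) — missense.
Synonymous: 5 of 7.

5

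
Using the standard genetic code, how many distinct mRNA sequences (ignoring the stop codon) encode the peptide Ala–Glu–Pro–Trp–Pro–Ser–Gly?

3072

Ala: 4 codons.
Glu: 2 codons.
Pro: 4 codons.
Trp: 1 codon.
Pro: 4 codons.
Ser: 6 codons.
Gly: 4 codons.
4 × 2 × 4 × 1 × 4 × 6 × 4 = 3072.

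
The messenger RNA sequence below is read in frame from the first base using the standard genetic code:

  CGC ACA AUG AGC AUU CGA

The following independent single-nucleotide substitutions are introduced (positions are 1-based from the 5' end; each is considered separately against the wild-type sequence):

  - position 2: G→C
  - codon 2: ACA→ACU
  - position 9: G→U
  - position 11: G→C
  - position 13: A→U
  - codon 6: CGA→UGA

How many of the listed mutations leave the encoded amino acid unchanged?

Codon 1: CGC (Arg) → CCC (Pro) — missense.
Codon 2: ACA (Thr) → ACU (Thr) — synonymous.
Codon 3: AUG (Met) → AUU (Ile) — missense.
Codon 4: AGC (Ser) → ACC (Thr) — missense.
Codon 5: AUU (Ile) → UUU (Phe) — missense.
Codon 6: CGA (Arg) → UGA (Stop) — nonsense.
Synonymous: 1 of 6.

1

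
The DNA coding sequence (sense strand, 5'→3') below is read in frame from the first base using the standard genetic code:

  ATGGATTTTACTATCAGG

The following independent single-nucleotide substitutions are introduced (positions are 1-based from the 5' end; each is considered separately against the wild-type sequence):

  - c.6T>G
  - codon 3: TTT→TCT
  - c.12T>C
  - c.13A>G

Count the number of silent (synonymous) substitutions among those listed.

1

Codon 2: GAT (Asp) → GAG (Glu) — missense.
Codon 3: TTT (Phe) → TCT (Ser) — missense.
Codon 4: ACT (Thr) → ACC (Thr) — synonymous.
Codon 5: ATC (Ile) → GTC (Val) — missense.
Synonymous: 1 of 4.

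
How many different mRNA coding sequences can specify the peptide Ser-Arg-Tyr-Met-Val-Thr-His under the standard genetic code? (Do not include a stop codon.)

2304

Ser: 6 codons.
Arg: 6 codons.
Tyr: 2 codons.
Met: 1 codon.
Val: 4 codons.
Thr: 4 codons.
His: 2 codons.
6 × 6 × 2 × 1 × 4 × 4 × 2 = 2304.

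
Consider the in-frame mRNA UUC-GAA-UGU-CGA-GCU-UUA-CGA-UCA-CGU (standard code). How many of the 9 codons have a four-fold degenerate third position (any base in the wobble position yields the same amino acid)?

Codon 1 UUC (Phe): third position 2-fold.
Codon 2 GAA (Glu): third position 2-fold.
Codon 3 UGU (Cys): third position 2-fold.
Codon 4 CGA (Arg): third position 4-fold.
Codon 5 GCU (Ala): third position 4-fold.
Codon 6 UUA (Leu): third position 2-fold.
Codon 7 CGA (Arg): third position 4-fold.
Codon 8 UCA (Ser): third position 4-fold.
Codon 9 CGU (Arg): third position 4-fold.
Four-fold degenerate third positions: 5.

5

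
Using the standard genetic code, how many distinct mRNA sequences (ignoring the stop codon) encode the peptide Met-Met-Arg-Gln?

Met: 1 codon.
Met: 1 codon.
Arg: 6 codons.
Gln: 2 codons.
1 × 1 × 6 × 2 = 12.

12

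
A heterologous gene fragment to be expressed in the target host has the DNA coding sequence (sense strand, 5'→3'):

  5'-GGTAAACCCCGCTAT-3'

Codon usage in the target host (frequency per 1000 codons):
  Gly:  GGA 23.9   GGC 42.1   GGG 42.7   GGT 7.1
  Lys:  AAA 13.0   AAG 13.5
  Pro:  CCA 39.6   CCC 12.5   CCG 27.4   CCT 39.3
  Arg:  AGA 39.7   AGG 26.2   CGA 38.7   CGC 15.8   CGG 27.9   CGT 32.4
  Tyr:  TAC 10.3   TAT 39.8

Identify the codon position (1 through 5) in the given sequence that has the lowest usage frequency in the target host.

1

Codon 1 GGT (Gly): 7.1 per 1000.
Codon 2 AAA (Lys): 13.0 per 1000.
Codon 3 CCC (Pro): 12.5 per 1000.
Codon 4 CGC (Arg): 15.8 per 1000.
Codon 5 TAT (Tyr): 39.8 per 1000.
Lowest frequency is 7.1 at codon 1.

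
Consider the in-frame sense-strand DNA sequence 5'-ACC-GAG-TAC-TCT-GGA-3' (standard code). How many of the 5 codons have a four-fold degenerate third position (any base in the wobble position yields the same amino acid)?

3

Codon 1 ACC (Thr): third position 4-fold.
Codon 2 GAG (Glu): third position 2-fold.
Codon 3 TAC (Tyr): third position 2-fold.
Codon 4 TCT (Ser): third position 4-fold.
Codon 5 GGA (Gly): third position 4-fold.
Four-fold degenerate third positions: 3.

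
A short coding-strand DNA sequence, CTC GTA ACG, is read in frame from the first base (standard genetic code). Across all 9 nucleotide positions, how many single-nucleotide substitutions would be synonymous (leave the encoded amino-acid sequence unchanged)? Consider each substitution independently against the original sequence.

Codon 1 (CTC, Leu): 3 synonymous substitutions.
Codon 2 (GTA, Val): 3 synonymous substitutions.
Codon 3 (ACG, Thr): 3 synonymous substitutions.
Total: 3 + 3 + 3 = 9.

9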